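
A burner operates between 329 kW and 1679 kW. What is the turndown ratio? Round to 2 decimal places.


TDR = Q_max / Q_min
TDR = 1679 / 329 = 5.10


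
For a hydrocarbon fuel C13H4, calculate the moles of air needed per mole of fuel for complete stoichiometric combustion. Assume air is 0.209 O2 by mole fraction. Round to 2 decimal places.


Balanced combustion: C13H4 + 14 O2 -> 13 CO2 + 2 H2O
O2 needed = C + H/4 = 13 + 4/4 = 14.00 moles
Air moles = O2 / 0.209 = 14.00 / 0.209 = 66.99 moles air


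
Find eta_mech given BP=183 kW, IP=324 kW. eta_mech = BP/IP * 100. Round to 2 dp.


eta_mech = (BP / IP) * 100
Ratio = 183 / 324 = 0.5648
eta_mech = 0.5648 * 100 = 56.48%


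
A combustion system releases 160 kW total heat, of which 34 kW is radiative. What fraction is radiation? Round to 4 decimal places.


f_rad = Q_rad / Q_total
f_rad = 34 / 160 = 0.2125


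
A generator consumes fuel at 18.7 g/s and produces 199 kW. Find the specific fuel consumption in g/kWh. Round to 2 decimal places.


SFC = (mf / BP) * 3600
Rate = 18.7 / 199 = 0.093970 g/(s*kW)
SFC = 0.093970 * 3600 = 338.29 g/kWh


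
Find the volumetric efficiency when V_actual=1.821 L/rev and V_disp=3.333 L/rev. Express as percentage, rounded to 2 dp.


eta_v = (V_actual / V_disp) * 100
Ratio = 1.821 / 3.333 = 0.5464
eta_v = 0.5464 * 100 = 54.64%


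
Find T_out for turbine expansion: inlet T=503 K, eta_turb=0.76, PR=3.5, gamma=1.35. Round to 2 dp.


T_out = T_in * (1 - eta * (1 - PR^(-(gamma-1)/gamma)))
Exponent = -(1.35-1)/1.35 = -0.25925926
PR^exp = 3.5^(-0.25925926) = 0.72267881
Factor = 1 - 0.76*(1 - 0.72267881) = 0.78923590
T_out = 503 * 0.78923590 = 396.99 K


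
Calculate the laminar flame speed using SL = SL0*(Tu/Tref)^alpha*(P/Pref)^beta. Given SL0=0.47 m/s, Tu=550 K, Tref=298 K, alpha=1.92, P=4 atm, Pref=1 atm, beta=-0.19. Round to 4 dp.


SL = SL0 * (Tu/Tref)^alpha * (P/Pref)^beta
T ratio = 550/298 = 1.84563758
(T ratio)^alpha = 1.84563758^1.92 = 3.243405
(P/Pref)^beta = 4^(-0.19) = 0.768438
SL = 0.47 * 3.243405 * 0.768438 = 1.1714 m/s


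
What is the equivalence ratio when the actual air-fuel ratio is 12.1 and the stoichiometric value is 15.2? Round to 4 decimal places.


phi = AFR_stoich / AFR_actual
phi = 15.2 / 12.1 = 1.2562


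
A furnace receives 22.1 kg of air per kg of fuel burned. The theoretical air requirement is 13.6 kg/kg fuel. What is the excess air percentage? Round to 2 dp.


Excess air = actual - stoichiometric = 22.1 - 13.6 = 8.50 kg/kg fuel
Excess air % = (excess / stoich) * 100 = (8.50 / 13.6) * 100 = 62.50%


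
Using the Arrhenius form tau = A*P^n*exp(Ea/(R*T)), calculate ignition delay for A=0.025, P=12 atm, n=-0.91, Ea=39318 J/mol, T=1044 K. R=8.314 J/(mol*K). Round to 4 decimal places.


tau = A * P^n * exp(Ea/(R*T))
P^n = 12^(-0.91) = 0.10421856
Ea/(R*T) = 39318/(8.314*1044) = 4.529820
exp(Ea/(R*T)) = 92.741822
tau = 0.025 * 0.10421856 * 92.741822 = 0.2416 ms


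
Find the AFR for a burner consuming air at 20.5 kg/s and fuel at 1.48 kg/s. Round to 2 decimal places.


AFR = m_air / m_fuel
AFR = 20.5 / 1.48 = 13.85


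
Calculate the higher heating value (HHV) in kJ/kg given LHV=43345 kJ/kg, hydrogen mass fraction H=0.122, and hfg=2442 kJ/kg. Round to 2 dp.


HHV = LHV + hfg * 9 * H
Water addition = 2442 * 9 * 0.122 = 2681.316 kJ/kg
HHV = 43345 + 2681.316 = 46026.32 kJ/kg


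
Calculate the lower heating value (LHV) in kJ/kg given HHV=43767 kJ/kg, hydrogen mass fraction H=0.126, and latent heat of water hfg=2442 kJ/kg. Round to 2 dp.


LHV = HHV - hfg * 9 * H
Water correction = 2442 * 9 * 0.126 = 2769.228 kJ/kg
LHV = 43767 - 2769.228 = 40997.77 kJ/kg


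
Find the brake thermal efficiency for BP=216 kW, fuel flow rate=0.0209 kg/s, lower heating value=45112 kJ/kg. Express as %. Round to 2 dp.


eta_BTE = (BP / (mf * LHV)) * 100
Denominator = 0.0209 * 45112 = 942.8408 kW
eta_BTE = (216 / 942.8408) * 100 = 22.91%


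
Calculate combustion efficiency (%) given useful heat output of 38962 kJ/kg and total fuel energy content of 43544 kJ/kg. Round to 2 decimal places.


Efficiency = (Q_useful / Q_fuel) * 100
Efficiency = (38962 / 43544) * 100
Efficiency = 0.8948 * 100 = 89.48%


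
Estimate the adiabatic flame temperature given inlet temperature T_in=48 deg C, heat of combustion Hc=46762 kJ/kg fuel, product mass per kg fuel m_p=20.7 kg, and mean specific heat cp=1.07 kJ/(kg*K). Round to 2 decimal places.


T_ad = T_in + Hc / (m_p * cp)
Denominator = 20.7 * 1.07 = 22.1490
Temperature rise = 46762 / 22.1490 = 2111.25 K
T_ad = 48 + 2111.25 = 2159.25 deg C


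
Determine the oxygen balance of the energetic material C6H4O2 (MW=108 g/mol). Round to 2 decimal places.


OB = -1600 * (2C + H/2 - O) / MW
Inner = 2*6 + 4/2 - 2 = 12.00
OB = -1600 * 12.00 / 108 = -177.78%


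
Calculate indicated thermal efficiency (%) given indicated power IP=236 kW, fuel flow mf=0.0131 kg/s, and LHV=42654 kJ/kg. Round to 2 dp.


eta_ith = (IP / (mf * LHV)) * 100
Denominator = 0.0131 * 42654 = 558.7674 kW
eta_ith = (236 / 558.7674) * 100 = 42.24%


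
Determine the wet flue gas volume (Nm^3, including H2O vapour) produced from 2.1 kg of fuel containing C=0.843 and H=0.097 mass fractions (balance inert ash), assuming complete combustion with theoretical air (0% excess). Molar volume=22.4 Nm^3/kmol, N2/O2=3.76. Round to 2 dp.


Per kg fuel: CO2 = (C/12 kmol)*22.4 = (0.843/12)*22.4 = 1.57360 Nm^3
Per kg fuel: H2O = (H/2 kmol)*22.4 = (0.097/2)*22.4 = 1.08640 Nm^3
O2 needed per kg fuel = C/12 + H/4 = 0.843/12 + 0.097/4 = 0.09450000 kmol
Per kg fuel: N2 = O2*3.76*22.4 = 0.09450000*3.76*22.4 = 7.95917 Nm^3
Total per kg = 1.57360 + 1.08640 + 7.95917 = 10.61917 Nm^3
Total = 10.61917 * 2.1 = 22.30 Nm^3


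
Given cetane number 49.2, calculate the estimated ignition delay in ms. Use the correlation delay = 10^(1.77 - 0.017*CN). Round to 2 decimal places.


delay = 10^(1.77 - 0.017*CN)
Exponent = 1.77 - 0.017*49.2 = 0.9336
delay = 10^0.9336 = 8.58 ms


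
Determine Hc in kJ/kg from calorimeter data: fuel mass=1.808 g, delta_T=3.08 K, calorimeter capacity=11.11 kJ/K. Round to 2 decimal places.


Hc = C_cal * delta_T / m_fuel
Q_released = 11.11 * 3.08 = 34.2188 kJ
m_fuel = 1.808 g = 1.808/1000 kg = 0.001808 kg
Hc = 34.2188 / 0.001808 = 18926.33 kJ/kg


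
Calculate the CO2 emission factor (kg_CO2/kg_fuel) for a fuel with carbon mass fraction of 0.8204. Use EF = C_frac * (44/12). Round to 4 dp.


EF = C_frac * (M_CO2 / M_C)
EF = 0.8204 * (44/12)
EF = 0.8204 * 3.666667 = 3.0081 kg_CO2/kg_fuel


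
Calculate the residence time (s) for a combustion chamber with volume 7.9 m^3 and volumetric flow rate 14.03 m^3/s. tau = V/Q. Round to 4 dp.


tau = V / Q_flow
tau = 7.9 / 14.03 = 0.5631 s


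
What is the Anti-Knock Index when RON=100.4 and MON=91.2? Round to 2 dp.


AKI = (RON + MON) / 2
AKI = (100.4 + 91.2) / 2
AKI = 191.6 / 2 = 95.80


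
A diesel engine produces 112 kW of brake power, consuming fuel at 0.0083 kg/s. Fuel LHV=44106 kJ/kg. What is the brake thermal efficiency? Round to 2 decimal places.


eta_BTE = (BP / (mf * LHV)) * 100
Denominator = 0.0083 * 44106 = 366.0798 kW
eta_BTE = (112 / 366.0798) * 100 = 30.59%


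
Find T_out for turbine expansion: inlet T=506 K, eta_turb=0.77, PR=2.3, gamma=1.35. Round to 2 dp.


T_out = T_in * (1 - eta * (1 - PR^(-(gamma-1)/gamma)))
Exponent = -(1.35-1)/1.35 = -0.25925926
PR^exp = 2.3^(-0.25925926) = 0.80578413
Factor = 1 - 0.77*(1 - 0.80578413) = 0.85045378
T_out = 506 * 0.85045378 = 430.33 K


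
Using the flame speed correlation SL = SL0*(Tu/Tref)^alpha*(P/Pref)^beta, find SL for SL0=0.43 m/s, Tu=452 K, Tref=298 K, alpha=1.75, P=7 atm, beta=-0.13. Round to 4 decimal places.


SL = SL0 * (Tu/Tref)^alpha * (P/Pref)^beta
T ratio = 452/298 = 1.51677852
(T ratio)^alpha = 1.51677852^1.75 = 2.073069
(P/Pref)^beta = 7^(-0.13) = 0.776492
SL = 0.43 * 2.073069 * 0.776492 = 0.6922 m/s


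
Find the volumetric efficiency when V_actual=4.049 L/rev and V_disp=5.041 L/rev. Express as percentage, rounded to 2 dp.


eta_v = (V_actual / V_disp) * 100
Ratio = 4.049 / 5.041 = 0.8032
eta_v = 0.8032 * 100 = 80.32%


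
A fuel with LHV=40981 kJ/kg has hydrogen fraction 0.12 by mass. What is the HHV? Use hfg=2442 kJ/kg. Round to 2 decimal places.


HHV = LHV + hfg * 9 * H
Water addition = 2442 * 9 * 0.12 = 2637.360 kJ/kg
HHV = 40981 + 2637.360 = 43618.36 kJ/kg


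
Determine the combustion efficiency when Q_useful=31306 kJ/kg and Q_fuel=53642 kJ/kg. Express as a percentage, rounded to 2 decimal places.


Efficiency = (Q_useful / Q_fuel) * 100
Efficiency = (31306 / 53642) * 100
Efficiency = 0.5836 * 100 = 58.36%


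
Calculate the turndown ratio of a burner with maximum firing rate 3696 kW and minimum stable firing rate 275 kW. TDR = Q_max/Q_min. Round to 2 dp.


TDR = Q_max / Q_min
TDR = 3696 / 275 = 13.44


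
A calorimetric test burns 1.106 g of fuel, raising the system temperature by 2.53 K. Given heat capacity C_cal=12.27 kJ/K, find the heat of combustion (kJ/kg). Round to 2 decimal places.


Hc = C_cal * delta_T / m_fuel
Q_released = 12.27 * 2.53 = 31.0431 kJ
m_fuel = 1.106 g = 1.106/1000 kg = 0.001106 kg
Hc = 31.0431 / 0.001106 = 28067.90 kJ/kg


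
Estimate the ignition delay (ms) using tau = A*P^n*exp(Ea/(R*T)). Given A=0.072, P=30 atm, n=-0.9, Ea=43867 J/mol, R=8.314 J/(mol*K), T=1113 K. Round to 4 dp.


tau = A * P^n * exp(Ea/(R*T))
P^n = 30^(-0.9) = 0.04683719
Ea/(R*T) = 43867/(8.314*1113) = 4.740594
exp(Ea/(R*T)) = 114.502180
tau = 0.072 * 0.04683719 * 114.502180 = 0.3861 ms


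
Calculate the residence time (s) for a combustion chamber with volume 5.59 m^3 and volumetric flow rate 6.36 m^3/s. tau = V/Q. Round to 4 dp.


tau = V / Q_flow
tau = 5.59 / 6.36 = 0.8789 s


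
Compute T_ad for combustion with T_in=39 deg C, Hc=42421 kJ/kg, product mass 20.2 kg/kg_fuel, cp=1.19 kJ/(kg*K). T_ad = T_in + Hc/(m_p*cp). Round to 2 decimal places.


T_ad = T_in + Hc / (m_p * cp)
Denominator = 20.2 * 1.19 = 24.0380
Temperature rise = 42421 / 24.0380 = 1764.75 K
T_ad = 39 + 1764.75 = 1803.75 deg C


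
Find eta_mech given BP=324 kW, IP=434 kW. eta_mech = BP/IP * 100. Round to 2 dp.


eta_mech = (BP / IP) * 100
Ratio = 324 / 434 = 0.7465
eta_mech = 0.7465 * 100 = 74.65%


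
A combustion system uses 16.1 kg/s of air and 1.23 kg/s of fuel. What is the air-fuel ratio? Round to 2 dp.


AFR = m_air / m_fuel
AFR = 16.1 / 1.23 = 13.09


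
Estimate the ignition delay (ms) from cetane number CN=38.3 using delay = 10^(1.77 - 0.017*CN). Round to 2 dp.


delay = 10^(1.77 - 0.017*CN)
Exponent = 1.77 - 0.017*38.3 = 1.1189
delay = 10^1.1189 = 13.15 ms


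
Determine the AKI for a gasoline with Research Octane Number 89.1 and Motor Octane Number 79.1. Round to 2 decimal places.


AKI = (RON + MON) / 2
AKI = (89.1 + 79.1) / 2
AKI = 168.2 / 2 = 84.10


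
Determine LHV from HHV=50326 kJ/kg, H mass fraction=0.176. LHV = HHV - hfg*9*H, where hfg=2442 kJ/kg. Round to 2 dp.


LHV = HHV - hfg * 9 * H
Water correction = 2442 * 9 * 0.176 = 3868.128 kJ/kg
LHV = 50326 - 3868.128 = 46457.87 kJ/kg


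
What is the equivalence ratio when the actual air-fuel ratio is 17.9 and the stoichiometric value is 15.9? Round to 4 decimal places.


phi = AFR_stoich / AFR_actual
phi = 15.9 / 17.9 = 0.8883


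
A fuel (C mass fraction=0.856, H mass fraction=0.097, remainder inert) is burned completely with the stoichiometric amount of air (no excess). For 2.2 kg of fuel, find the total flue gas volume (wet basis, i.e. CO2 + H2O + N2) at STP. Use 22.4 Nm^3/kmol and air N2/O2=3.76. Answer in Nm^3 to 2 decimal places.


Per kg fuel: CO2 = (C/12 kmol)*22.4 = (0.856/12)*22.4 = 1.59787 Nm^3
Per kg fuel: H2O = (H/2 kmol)*22.4 = (0.097/2)*22.4 = 1.08640 Nm^3
O2 needed per kg fuel = C/12 + H/4 = 0.856/12 + 0.097/4 = 0.09558333 kmol
Per kg fuel: N2 = O2*3.76*22.4 = 0.09558333*3.76*22.4 = 8.05041 Nm^3
Total per kg = 1.59787 + 1.08640 + 8.05041 = 10.73468 Nm^3
Total = 10.73468 * 2.2 = 23.62 Nm^3


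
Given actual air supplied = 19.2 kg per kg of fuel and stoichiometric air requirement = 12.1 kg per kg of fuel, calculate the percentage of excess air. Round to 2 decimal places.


Excess air = actual - stoichiometric = 19.2 - 12.1 = 7.10 kg/kg fuel
Excess air % = (excess / stoich) * 100 = (7.10 / 12.1) * 100 = 58.68%


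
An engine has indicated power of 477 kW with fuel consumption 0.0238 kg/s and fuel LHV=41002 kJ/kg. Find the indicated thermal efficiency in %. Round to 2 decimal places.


eta_ith = (IP / (mf * LHV)) * 100
Denominator = 0.0238 * 41002 = 975.8476 kW
eta_ith = (477 / 975.8476) * 100 = 48.88%


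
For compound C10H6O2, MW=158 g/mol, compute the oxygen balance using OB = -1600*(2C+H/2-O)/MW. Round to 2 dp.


OB = -1600 * (2C + H/2 - O) / MW
Inner = 2*10 + 6/2 - 2 = 21.00
OB = -1600 * 21.00 / 158 = -212.66%


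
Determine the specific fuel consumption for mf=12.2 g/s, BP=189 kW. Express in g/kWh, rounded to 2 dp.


SFC = (mf / BP) * 3600
Rate = 12.2 / 189 = 0.064550 g/(s*kW)
SFC = 0.064550 * 3600 = 232.38 g/kWh


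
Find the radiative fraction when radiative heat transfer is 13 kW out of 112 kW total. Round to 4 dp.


f_rad = Q_rad / Q_total
f_rad = 13 / 112 = 0.1161


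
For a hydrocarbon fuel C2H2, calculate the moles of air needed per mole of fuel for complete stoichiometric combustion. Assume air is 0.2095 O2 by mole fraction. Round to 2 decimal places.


Balanced combustion: C2H2 + 2.5 O2 -> 2 CO2 + 1 H2O
O2 needed = C + H/4 = 2 + 2/4 = 2.50 moles
Air moles = O2 / 0.2095 = 2.50 / 0.2095 = 11.93 moles air


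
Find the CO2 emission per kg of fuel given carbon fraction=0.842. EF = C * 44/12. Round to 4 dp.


EF = C_frac * (M_CO2 / M_C)
EF = 0.842 * (44/12)
EF = 0.842 * 3.666667 = 3.0873 kg_CO2/kg_fuel


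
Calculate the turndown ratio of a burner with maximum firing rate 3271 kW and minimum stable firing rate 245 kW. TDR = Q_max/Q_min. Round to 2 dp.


TDR = Q_max / Q_min
TDR = 3271 / 245 = 13.35


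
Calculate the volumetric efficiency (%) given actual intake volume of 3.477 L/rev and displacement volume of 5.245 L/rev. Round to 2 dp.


eta_v = (V_actual / V_disp) * 100
Ratio = 3.477 / 5.245 = 0.6629
eta_v = 0.6629 * 100 = 66.29%


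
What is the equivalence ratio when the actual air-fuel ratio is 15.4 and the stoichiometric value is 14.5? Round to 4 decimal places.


phi = AFR_stoich / AFR_actual
phi = 14.5 / 15.4 = 0.9416


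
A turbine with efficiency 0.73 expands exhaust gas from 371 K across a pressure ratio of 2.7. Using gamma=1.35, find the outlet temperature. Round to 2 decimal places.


T_out = T_in * (1 - eta * (1 - PR^(-(gamma-1)/gamma)))
Exponent = -(1.35-1)/1.35 = -0.25925926
PR^exp = 2.7^(-0.25925926) = 0.77297411
Factor = 1 - 0.73*(1 - 0.77297411) = 0.83427110
T_out = 371 * 0.83427110 = 309.51 K


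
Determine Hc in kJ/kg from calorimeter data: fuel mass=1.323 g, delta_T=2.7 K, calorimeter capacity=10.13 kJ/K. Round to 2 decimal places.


Hc = C_cal * delta_T / m_fuel
Q_released = 10.13 * 2.7 = 27.3510 kJ
m_fuel = 1.323 g = 1.323/1000 kg = 0.001323 kg
Hc = 27.3510 / 0.001323 = 20673.47 kJ/kg


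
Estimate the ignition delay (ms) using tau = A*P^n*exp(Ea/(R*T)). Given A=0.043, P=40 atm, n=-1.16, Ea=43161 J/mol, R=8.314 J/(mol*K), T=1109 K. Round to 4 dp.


tau = A * P^n * exp(Ea/(R*T))
P^n = 40^(-1.16) = 0.01385512
Ea/(R*T) = 43161/(8.314*1109) = 4.681122
exp(Ea/(R*T)) = 107.891026
tau = 0.043 * 0.01385512 * 107.891026 = 0.0643 ms


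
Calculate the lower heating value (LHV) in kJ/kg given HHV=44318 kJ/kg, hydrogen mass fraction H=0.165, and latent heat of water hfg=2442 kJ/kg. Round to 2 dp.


LHV = HHV - hfg * 9 * H
Water correction = 2442 * 9 * 0.165 = 3626.370 kJ/kg
LHV = 44318 - 3626.370 = 40691.63 kJ/kg


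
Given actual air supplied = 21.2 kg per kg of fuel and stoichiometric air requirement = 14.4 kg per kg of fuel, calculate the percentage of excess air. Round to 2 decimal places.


Excess air = actual - stoichiometric = 21.2 - 14.4 = 6.80 kg/kg fuel
Excess air % = (excess / stoich) * 100 = (6.80 / 14.4) * 100 = 47.22%


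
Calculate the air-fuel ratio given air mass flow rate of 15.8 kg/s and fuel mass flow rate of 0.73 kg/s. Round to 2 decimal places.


AFR = m_air / m_fuel
AFR = 15.8 / 0.73 = 21.64


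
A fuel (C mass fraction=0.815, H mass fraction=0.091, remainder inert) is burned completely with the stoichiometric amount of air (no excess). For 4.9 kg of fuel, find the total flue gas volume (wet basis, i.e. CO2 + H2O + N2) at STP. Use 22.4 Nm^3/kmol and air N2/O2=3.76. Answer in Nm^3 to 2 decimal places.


Per kg fuel: CO2 = (C/12 kmol)*22.4 = (0.815/12)*22.4 = 1.52133 Nm^3
Per kg fuel: H2O = (H/2 kmol)*22.4 = (0.091/2)*22.4 = 1.01920 Nm^3
O2 needed per kg fuel = C/12 + H/4 = 0.815/12 + 0.091/4 = 0.09066667 kmol
Per kg fuel: N2 = O2*3.76*22.4 = 0.09066667*3.76*22.4 = 7.63631 Nm^3
Total per kg = 1.52133 + 1.01920 + 7.63631 = 10.17684 Nm^3
Total = 10.17684 * 4.9 = 49.87 Nm^3


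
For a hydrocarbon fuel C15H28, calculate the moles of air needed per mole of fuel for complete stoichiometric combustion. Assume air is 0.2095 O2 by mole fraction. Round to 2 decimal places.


Balanced combustion: C15H28 + 22 O2 -> 15 CO2 + 14 H2O
O2 needed = C + H/4 = 15 + 28/4 = 22.00 moles
Air moles = O2 / 0.2095 = 22.00 / 0.2095 = 105.01 moles air


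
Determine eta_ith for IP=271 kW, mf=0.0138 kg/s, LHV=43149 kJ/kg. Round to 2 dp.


eta_ith = (IP / (mf * LHV)) * 100
Denominator = 0.0138 * 43149 = 595.4562 kW
eta_ith = (271 / 595.4562) * 100 = 45.51%


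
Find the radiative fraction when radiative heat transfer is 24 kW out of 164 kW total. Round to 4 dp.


f_rad = Q_rad / Q_total
f_rad = 24 / 164 = 0.1463


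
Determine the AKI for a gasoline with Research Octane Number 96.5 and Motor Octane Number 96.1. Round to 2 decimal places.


AKI = (RON + MON) / 2
AKI = (96.5 + 96.1) / 2
AKI = 192.6 / 2 = 96.30


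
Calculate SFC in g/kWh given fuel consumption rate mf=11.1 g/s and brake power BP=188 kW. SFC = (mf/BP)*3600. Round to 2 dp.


SFC = (mf / BP) * 3600
Rate = 11.1 / 188 = 0.059043 g/(s*kW)
SFC = 0.059043 * 3600 = 212.55 g/kWh


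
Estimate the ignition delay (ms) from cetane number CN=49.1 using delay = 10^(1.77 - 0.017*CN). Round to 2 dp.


delay = 10^(1.77 - 0.017*CN)
Exponent = 1.77 - 0.017*49.1 = 0.9353
delay = 10^0.9353 = 8.62 ms


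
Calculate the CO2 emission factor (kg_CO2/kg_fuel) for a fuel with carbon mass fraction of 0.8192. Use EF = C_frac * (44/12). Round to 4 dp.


EF = C_frac * (M_CO2 / M_C)
EF = 0.8192 * (44/12)
EF = 0.8192 * 3.666667 = 3.0037 kg_CO2/kg_fuel


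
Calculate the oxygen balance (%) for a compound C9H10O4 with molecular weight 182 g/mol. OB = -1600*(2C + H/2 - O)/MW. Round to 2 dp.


OB = -1600 * (2C + H/2 - O) / MW
Inner = 2*9 + 10/2 - 4 = 19.00
OB = -1600 * 19.00 / 182 = -167.03%


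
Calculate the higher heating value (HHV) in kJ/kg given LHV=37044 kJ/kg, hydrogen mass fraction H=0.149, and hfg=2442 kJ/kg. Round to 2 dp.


HHV = LHV + hfg * 9 * H
Water addition = 2442 * 9 * 0.149 = 3274.722 kJ/kg
HHV = 37044 + 3274.722 = 40318.72 kJ/kg


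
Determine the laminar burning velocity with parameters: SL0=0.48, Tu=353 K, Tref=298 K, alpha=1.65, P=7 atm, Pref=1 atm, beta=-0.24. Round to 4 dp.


SL = SL0 * (Tu/Tref)^alpha * (P/Pref)^beta
T ratio = 353/298 = 1.18456376
(T ratio)^alpha = 1.18456376^1.65 = 1.322426
(P/Pref)^beta = 7^(-0.24) = 0.626869
SL = 0.48 * 1.322426 * 0.626869 = 0.3979 m/s


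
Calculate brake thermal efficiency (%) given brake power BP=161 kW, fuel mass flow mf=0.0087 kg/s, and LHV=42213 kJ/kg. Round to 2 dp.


eta_BTE = (BP / (mf * LHV)) * 100
Denominator = 0.0087 * 42213 = 367.2531 kW
eta_BTE = (161 / 367.2531) * 100 = 43.84%


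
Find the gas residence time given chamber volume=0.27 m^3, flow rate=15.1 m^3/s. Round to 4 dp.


tau = V / Q_flow
tau = 0.27 / 15.1 = 0.0179 s


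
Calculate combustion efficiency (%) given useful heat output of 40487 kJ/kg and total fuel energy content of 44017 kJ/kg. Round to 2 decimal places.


Efficiency = (Q_useful / Q_fuel) * 100
Efficiency = (40487 / 44017) * 100
Efficiency = 0.9198 * 100 = 91.98%


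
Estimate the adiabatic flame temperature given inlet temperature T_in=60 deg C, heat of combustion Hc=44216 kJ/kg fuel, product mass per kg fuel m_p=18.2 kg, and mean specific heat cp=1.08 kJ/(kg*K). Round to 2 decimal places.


T_ad = T_in + Hc / (m_p * cp)
Denominator = 18.2 * 1.08 = 19.6560
Temperature rise = 44216 / 19.6560 = 2249.49 K
T_ad = 60 + 2249.49 = 2309.49 deg C


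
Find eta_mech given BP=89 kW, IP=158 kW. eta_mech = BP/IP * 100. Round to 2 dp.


eta_mech = (BP / IP) * 100
Ratio = 89 / 158 = 0.5633
eta_mech = 0.5633 * 100 = 56.33%


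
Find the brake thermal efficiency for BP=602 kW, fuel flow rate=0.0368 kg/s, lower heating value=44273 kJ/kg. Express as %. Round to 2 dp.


eta_BTE = (BP / (mf * LHV)) * 100
Denominator = 0.0368 * 44273 = 1629.2464 kW
eta_BTE = (602 / 1629.2464) * 100 = 36.95%


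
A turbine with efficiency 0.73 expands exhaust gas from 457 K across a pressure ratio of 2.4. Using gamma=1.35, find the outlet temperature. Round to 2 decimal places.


T_out = T_in * (1 - eta * (1 - PR^(-(gamma-1)/gamma)))
Exponent = -(1.35-1)/1.35 = -0.25925926
PR^exp = 2.4^(-0.25925926) = 0.79694200
Factor = 1 - 0.73*(1 - 0.79694200) = 0.85176766
T_out = 457 * 0.85176766 = 389.26 K


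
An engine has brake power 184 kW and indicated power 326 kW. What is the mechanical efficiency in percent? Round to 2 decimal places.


eta_mech = (BP / IP) * 100
Ratio = 184 / 326 = 0.5644
eta_mech = 0.5644 * 100 = 56.44%


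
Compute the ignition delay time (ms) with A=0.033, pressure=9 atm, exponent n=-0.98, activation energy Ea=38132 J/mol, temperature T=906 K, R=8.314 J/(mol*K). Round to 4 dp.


tau = A * P^n * exp(Ea/(R*T))
P^n = 9^(-0.98) = 0.11610271
Ea/(R*T) = 38132/(8.314*906) = 5.062341
exp(Ea/(R*T)) = 157.959814
tau = 0.033 * 0.11610271 * 157.959814 = 0.6052 ms


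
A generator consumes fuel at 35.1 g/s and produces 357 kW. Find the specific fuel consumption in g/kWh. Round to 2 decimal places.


SFC = (mf / BP) * 3600
Rate = 35.1 / 357 = 0.098319 g/(s*kW)
SFC = 0.098319 * 3600 = 353.95 g/kWh


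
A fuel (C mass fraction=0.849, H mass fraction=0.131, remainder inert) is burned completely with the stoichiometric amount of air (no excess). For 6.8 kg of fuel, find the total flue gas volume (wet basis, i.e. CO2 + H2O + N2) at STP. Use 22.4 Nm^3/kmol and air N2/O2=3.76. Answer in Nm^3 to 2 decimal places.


Per kg fuel: CO2 = (C/12 kmol)*22.4 = (0.849/12)*22.4 = 1.58480 Nm^3
Per kg fuel: H2O = (H/2 kmol)*22.4 = (0.131/2)*22.4 = 1.46720 Nm^3
O2 needed per kg fuel = C/12 + H/4 = 0.849/12 + 0.131/4 = 0.10350000 kmol
Per kg fuel: N2 = O2*3.76*22.4 = 0.10350000*3.76*22.4 = 8.71718 Nm^3
Total per kg = 1.58480 + 1.46720 + 8.71718 = 11.76918 Nm^3
Total = 11.76918 * 6.8 = 80.03 Nm^3


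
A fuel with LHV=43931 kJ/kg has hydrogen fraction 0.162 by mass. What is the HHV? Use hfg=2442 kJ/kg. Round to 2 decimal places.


HHV = LHV + hfg * 9 * H
Water addition = 2442 * 9 * 0.162 = 3560.436 kJ/kg
HHV = 43931 + 3560.436 = 47491.44 kJ/kg


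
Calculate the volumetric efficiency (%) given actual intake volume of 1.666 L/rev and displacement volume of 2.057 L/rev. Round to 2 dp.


eta_v = (V_actual / V_disp) * 100
Ratio = 1.666 / 2.057 = 0.8099
eta_v = 0.8099 * 100 = 80.99%


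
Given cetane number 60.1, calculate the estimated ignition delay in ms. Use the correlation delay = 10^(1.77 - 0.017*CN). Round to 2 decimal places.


delay = 10^(1.77 - 0.017*CN)
Exponent = 1.77 - 0.017*60.1 = 0.7483
delay = 10^0.7483 = 5.60 ms


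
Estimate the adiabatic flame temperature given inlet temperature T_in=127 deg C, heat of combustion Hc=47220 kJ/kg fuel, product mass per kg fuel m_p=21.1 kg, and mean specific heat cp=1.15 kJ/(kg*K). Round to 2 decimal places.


T_ad = T_in + Hc / (m_p * cp)
Denominator = 21.1 * 1.15 = 24.2650
Temperature rise = 47220 / 24.2650 = 1946.01 K
T_ad = 127 + 1946.01 = 2073.01 deg C


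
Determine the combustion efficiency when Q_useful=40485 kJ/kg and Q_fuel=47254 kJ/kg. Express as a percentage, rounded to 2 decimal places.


Efficiency = (Q_useful / Q_fuel) * 100
Efficiency = (40485 / 47254) * 100
Efficiency = 0.8568 * 100 = 85.68%


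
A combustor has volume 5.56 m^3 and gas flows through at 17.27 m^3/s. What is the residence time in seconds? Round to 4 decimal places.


tau = V / Q_flow
tau = 5.56 / 17.27 = 0.3219 s


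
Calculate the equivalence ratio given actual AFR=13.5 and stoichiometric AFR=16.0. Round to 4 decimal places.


phi = AFR_stoich / AFR_actual
phi = 16.0 / 13.5 = 1.1852


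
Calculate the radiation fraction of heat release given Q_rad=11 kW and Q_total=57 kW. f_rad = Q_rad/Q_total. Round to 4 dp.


f_rad = Q_rad / Q_total
f_rad = 11 / 57 = 0.1930


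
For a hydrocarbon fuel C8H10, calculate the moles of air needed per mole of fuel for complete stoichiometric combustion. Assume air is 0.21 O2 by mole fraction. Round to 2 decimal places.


Balanced combustion: C8H10 + 10.5 O2 -> 8 CO2 + 5 H2O
O2 needed = C + H/4 = 8 + 10/4 = 10.50 moles
Air moles = O2 / 0.21 = 10.50 / 0.21 = 50.00 moles air


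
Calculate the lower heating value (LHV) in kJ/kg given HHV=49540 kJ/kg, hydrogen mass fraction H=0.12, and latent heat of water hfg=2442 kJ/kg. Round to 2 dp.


LHV = HHV - hfg * 9 * H
Water correction = 2442 * 9 * 0.12 = 2637.360 kJ/kg
LHV = 49540 - 2637.360 = 46902.64 kJ/kg


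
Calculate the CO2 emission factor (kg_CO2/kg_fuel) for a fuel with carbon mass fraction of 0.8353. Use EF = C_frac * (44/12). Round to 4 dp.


EF = C_frac * (M_CO2 / M_C)
EF = 0.8353 * (44/12)
EF = 0.8353 * 3.666667 = 3.0628 kg_CO2/kg_fuel


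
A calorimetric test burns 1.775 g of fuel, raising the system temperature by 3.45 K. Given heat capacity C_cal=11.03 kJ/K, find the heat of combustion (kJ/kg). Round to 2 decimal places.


Hc = C_cal * delta_T / m_fuel
Q_released = 11.03 * 3.45 = 38.0535 kJ
m_fuel = 1.775 g = 1.775/1000 kg = 0.001775 kg
Hc = 38.0535 / 0.001775 = 21438.59 kJ/kg


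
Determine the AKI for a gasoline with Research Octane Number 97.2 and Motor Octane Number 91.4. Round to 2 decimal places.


AKI = (RON + MON) / 2
AKI = (97.2 + 91.4) / 2
AKI = 188.6 / 2 = 94.30


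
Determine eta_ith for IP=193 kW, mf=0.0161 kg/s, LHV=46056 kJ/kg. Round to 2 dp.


eta_ith = (IP / (mf * LHV)) * 100
Denominator = 0.0161 * 46056 = 741.5016 kW
eta_ith = (193 / 741.5016) * 100 = 26.03%


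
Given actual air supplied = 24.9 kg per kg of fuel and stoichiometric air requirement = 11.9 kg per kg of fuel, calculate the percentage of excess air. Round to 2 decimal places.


Excess air = actual - stoichiometric = 24.9 - 11.9 = 13.00 kg/kg fuel
Excess air % = (excess / stoich) * 100 = (13.00 / 11.9) * 100 = 109.24%


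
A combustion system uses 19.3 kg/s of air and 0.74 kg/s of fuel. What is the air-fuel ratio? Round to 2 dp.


AFR = m_air / m_fuel
AFR = 19.3 / 0.74 = 26.08


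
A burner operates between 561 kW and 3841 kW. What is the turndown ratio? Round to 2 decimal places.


TDR = Q_max / Q_min
TDR = 3841 / 561 = 6.85


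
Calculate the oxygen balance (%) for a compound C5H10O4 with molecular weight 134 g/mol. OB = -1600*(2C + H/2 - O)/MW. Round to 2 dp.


OB = -1600 * (2C + H/2 - O) / MW
Inner = 2*5 + 10/2 - 4 = 11.00
OB = -1600 * 11.00 / 134 = -131.34%


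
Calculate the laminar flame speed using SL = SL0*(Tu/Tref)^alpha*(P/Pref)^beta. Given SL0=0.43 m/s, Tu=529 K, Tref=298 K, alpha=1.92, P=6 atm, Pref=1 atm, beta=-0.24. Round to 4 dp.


SL = SL0 * (Tu/Tref)^alpha * (P/Pref)^beta
T ratio = 529/298 = 1.77516779
(T ratio)^alpha = 1.77516779^1.92 = 3.009814
(P/Pref)^beta = 6^(-0.24) = 0.650495
SL = 0.43 * 3.009814 * 0.650495 = 0.8419 m/s


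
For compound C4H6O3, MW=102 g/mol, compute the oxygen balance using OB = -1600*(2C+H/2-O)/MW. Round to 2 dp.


OB = -1600 * (2C + H/2 - O) / MW
Inner = 2*4 + 6/2 - 3 = 8.00
OB = -1600 * 8.00 / 102 = -125.49%


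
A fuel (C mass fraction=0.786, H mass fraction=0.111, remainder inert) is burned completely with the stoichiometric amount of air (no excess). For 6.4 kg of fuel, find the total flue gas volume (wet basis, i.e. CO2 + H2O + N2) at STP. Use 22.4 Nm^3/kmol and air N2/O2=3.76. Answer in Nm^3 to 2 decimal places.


Per kg fuel: CO2 = (C/12 kmol)*22.4 = (0.786/12)*22.4 = 1.46720 Nm^3
Per kg fuel: H2O = (H/2 kmol)*22.4 = (0.111/2)*22.4 = 1.24320 Nm^3
O2 needed per kg fuel = C/12 + H/4 = 0.786/12 + 0.111/4 = 0.09325000 kmol
Per kg fuel: N2 = O2*3.76*22.4 = 0.09325000*3.76*22.4 = 7.85389 Nm^3
Total per kg = 1.46720 + 1.24320 + 7.85389 = 10.56429 Nm^3
Total = 10.56429 * 6.4 = 67.61 Nm^3


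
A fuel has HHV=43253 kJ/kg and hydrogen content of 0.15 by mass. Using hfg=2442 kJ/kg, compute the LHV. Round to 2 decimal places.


LHV = HHV - hfg * 9 * H
Water correction = 2442 * 9 * 0.15 = 3296.700 kJ/kg
LHV = 43253 - 3296.700 = 39956.30 kJ/kg


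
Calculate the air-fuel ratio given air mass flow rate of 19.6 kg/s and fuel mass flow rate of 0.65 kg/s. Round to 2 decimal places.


AFR = m_air / m_fuel
AFR = 19.6 / 0.65 = 30.15


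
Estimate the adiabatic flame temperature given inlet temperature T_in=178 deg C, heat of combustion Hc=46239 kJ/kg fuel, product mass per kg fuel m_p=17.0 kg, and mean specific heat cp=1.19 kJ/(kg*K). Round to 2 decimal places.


T_ad = T_in + Hc / (m_p * cp)
Denominator = 17.0 * 1.19 = 20.2300
Temperature rise = 46239 / 20.2300 = 2285.66 K
T_ad = 178 + 2285.66 = 2463.66 deg C


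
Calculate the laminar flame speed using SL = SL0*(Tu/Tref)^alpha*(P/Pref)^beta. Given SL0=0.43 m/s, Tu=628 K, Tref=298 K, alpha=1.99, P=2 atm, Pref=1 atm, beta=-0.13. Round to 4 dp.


SL = SL0 * (Tu/Tref)^alpha * (P/Pref)^beta
T ratio = 628/298 = 2.10738255
(T ratio)^alpha = 2.10738255^1.99 = 4.408079
(P/Pref)^beta = 2^(-0.13) = 0.913831
SL = 0.43 * 4.408079 * 0.913831 = 1.7321 m/s


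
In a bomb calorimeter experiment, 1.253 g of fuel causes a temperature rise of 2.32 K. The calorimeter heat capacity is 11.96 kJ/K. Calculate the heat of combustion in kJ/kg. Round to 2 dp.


Hc = C_cal * delta_T / m_fuel
Q_released = 11.96 * 2.32 = 27.7472 kJ
m_fuel = 1.253 g = 1.253/1000 kg = 0.001253 kg
Hc = 27.7472 / 0.001253 = 22144.61 kJ/kg


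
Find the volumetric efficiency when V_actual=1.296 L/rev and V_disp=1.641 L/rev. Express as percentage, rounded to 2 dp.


eta_v = (V_actual / V_disp) * 100
Ratio = 1.296 / 1.641 = 0.7898
eta_v = 0.7898 * 100 = 78.98%


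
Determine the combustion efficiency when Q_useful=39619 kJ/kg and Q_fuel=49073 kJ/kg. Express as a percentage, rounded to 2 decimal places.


Efficiency = (Q_useful / Q_fuel) * 100
Efficiency = (39619 / 49073) * 100
Efficiency = 0.8073 * 100 = 80.73%


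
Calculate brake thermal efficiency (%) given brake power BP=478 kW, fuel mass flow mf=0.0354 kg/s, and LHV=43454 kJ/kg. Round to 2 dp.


eta_BTE = (BP / (mf * LHV)) * 100
Denominator = 0.0354 * 43454 = 1538.2716 kW
eta_BTE = (478 / 1538.2716) * 100 = 31.07%


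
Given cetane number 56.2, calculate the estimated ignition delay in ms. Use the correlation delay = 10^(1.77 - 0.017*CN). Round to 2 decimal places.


delay = 10^(1.77 - 0.017*CN)
Exponent = 1.77 - 0.017*56.2 = 0.8146
delay = 10^0.8146 = 6.53 ms


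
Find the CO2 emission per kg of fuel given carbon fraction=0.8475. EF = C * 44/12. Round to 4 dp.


EF = C_frac * (M_CO2 / M_C)
EF = 0.8475 * (44/12)
EF = 0.8475 * 3.666667 = 3.1075 kg_CO2/kg_fuel


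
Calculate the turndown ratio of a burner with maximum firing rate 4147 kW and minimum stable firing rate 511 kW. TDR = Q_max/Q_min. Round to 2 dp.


TDR = Q_max / Q_min
TDR = 4147 / 511 = 8.12


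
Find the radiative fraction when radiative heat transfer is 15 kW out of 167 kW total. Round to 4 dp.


f_rad = Q_rad / Q_total
f_rad = 15 / 167 = 0.0898


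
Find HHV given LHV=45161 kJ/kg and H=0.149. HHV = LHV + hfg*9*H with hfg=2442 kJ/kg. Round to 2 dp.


HHV = LHV + hfg * 9 * H
Water addition = 2442 * 9 * 0.149 = 3274.722 kJ/kg
HHV = 45161 + 3274.722 = 48435.72 kJ/kg


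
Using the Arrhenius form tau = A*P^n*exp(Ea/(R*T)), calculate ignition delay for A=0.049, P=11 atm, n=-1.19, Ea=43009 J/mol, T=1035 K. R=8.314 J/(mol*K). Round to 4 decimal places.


tau = A * P^n * exp(Ea/(R*T))
P^n = 11^(-1.19) = 0.05764249
Ea/(R*T) = 43009/(8.314*1035) = 4.998146
exp(Ea/(R*T)) = 148.138319
tau = 0.049 * 0.05764249 * 148.138319 = 0.4184 ms


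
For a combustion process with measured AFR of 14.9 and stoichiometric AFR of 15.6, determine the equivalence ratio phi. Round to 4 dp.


phi = AFR_stoich / AFR_actual
phi = 15.6 / 14.9 = 1.0470


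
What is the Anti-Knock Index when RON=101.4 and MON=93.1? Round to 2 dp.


AKI = (RON + MON) / 2
AKI = (101.4 + 93.1) / 2
AKI = 194.5 / 2 = 97.25


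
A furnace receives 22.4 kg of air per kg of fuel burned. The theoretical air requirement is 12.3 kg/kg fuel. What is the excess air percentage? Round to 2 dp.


Excess air = actual - stoichiometric = 22.4 - 12.3 = 10.10 kg/kg fuel
Excess air % = (excess / stoich) * 100 = (10.10 / 12.3) * 100 = 82.11%


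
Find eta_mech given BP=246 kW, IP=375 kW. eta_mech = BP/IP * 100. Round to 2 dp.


eta_mech = (BP / IP) * 100
Ratio = 246 / 375 = 0.6560
eta_mech = 0.6560 * 100 = 65.60%


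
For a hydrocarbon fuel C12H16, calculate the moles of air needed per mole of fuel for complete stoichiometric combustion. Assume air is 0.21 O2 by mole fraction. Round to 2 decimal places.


Balanced combustion: C12H16 + 16 O2 -> 12 CO2 + 8 H2O
O2 needed = C + H/4 = 12 + 16/4 = 16.00 moles
Air moles = O2 / 0.21 = 16.00 / 0.21 = 76.19 moles air


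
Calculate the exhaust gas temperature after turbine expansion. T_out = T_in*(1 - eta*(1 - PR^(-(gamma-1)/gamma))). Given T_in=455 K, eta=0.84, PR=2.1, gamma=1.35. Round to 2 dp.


T_out = T_in * (1 - eta * (1 - PR^(-(gamma-1)/gamma)))
Exponent = -(1.35-1)/1.35 = -0.25925926
PR^exp = 2.1^(-0.25925926) = 0.82501466
Factor = 1 - 0.84*(1 - 0.82501466) = 0.85301231
T_out = 455 * 0.85301231 = 388.12 K


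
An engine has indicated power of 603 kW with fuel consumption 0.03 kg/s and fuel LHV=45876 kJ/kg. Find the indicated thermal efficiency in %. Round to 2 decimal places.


eta_ith = (IP / (mf * LHV)) * 100
Denominator = 0.03 * 45876 = 1376.2800 kW
eta_ith = (603 / 1376.2800) * 100 = 43.81%


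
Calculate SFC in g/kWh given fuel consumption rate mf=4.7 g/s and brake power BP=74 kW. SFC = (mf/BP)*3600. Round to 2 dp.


SFC = (mf / BP) * 3600
Rate = 4.7 / 74 = 0.063514 g/(s*kW)
SFC = 0.063514 * 3600 = 228.65 g/kWh


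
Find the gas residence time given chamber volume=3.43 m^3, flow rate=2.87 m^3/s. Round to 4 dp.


tau = V / Q_flow
tau = 3.43 / 2.87 = 1.1951 s


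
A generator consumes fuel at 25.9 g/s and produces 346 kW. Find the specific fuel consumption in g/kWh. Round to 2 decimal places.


SFC = (mf / BP) * 3600
Rate = 25.9 / 346 = 0.074855 g/(s*kW)
SFC = 0.074855 * 3600 = 269.48 g/kWh


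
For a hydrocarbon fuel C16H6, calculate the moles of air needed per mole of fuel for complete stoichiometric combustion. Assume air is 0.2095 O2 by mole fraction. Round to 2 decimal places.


Balanced combustion: C16H6 + 17.5 O2 -> 16 CO2 + 3 H2O
O2 needed = C + H/4 = 16 + 6/4 = 17.50 moles
Air moles = O2 / 0.2095 = 17.50 / 0.2095 = 83.53 moles air


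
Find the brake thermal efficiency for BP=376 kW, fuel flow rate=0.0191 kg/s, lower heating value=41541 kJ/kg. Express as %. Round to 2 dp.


eta_BTE = (BP / (mf * LHV)) * 100
Denominator = 0.0191 * 41541 = 793.4331 kW
eta_BTE = (376 / 793.4331) * 100 = 47.39%


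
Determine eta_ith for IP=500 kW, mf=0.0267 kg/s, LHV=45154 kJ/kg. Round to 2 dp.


eta_ith = (IP / (mf * LHV)) * 100
Denominator = 0.0267 * 45154 = 1205.6118 kW
eta_ith = (500 / 1205.6118) * 100 = 41.47%


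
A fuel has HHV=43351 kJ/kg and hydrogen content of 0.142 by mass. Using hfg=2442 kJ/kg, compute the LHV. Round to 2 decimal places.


LHV = HHV - hfg * 9 * H
Water correction = 2442 * 9 * 0.142 = 3120.876 kJ/kg
LHV = 43351 - 3120.876 = 40230.12 kJ/kg


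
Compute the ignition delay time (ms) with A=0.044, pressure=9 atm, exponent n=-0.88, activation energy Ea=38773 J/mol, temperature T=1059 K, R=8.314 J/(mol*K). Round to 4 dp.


tau = A * P^n * exp(Ea/(R*T))
P^n = 9^(-0.88) = 0.14463273
Ea/(R*T) = 38773/(8.314*1059) = 4.403758
exp(Ea/(R*T)) = 81.757520
tau = 0.044 * 0.14463273 * 81.757520 = 0.5203 ms


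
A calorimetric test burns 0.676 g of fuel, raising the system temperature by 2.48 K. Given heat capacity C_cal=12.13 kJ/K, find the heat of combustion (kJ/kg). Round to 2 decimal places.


Hc = C_cal * delta_T / m_fuel
Q_released = 12.13 * 2.48 = 30.0824 kJ
m_fuel = 0.676 g = 0.676/1000 kg = 0.000676 kg
Hc = 30.0824 / 0.000676 = 44500.59 kJ/kg


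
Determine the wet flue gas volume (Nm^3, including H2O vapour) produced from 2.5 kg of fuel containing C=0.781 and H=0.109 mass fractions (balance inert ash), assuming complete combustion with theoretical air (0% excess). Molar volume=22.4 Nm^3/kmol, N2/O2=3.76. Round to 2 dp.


Per kg fuel: CO2 = (C/12 kmol)*22.4 = (0.781/12)*22.4 = 1.45787 Nm^3
Per kg fuel: H2O = (H/2 kmol)*22.4 = (0.109/2)*22.4 = 1.22080 Nm^3
O2 needed per kg fuel = C/12 + H/4 = 0.781/12 + 0.109/4 = 0.09233333 kmol
Per kg fuel: N2 = O2*3.76*22.4 = 0.09233333*3.76*22.4 = 7.77668 Nm^3
Total per kg = 1.45787 + 1.22080 + 7.77668 = 10.45535 Nm^3
Total = 10.45535 * 2.5 = 26.14 Nm^3


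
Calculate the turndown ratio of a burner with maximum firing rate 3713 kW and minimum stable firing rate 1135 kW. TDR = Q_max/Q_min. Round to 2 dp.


TDR = Q_max / Q_min
TDR = 3713 / 1135 = 3.27


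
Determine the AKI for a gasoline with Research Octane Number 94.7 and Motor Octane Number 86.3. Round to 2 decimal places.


AKI = (RON + MON) / 2
AKI = (94.7 + 86.3) / 2
AKI = 181.0 / 2 = 90.50


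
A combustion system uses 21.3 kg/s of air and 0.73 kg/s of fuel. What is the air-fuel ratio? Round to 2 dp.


AFR = m_air / m_fuel
AFR = 21.3 / 0.73 = 29.18


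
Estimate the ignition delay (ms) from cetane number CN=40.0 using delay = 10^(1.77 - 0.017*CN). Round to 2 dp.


delay = 10^(1.77 - 0.017*CN)
Exponent = 1.77 - 0.017*40.0 = 1.0900
delay = 10^1.0900 = 12.30 ms


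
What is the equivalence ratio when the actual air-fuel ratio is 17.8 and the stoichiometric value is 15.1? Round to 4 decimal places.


phi = AFR_stoich / AFR_actual
phi = 15.1 / 17.8 = 0.8483


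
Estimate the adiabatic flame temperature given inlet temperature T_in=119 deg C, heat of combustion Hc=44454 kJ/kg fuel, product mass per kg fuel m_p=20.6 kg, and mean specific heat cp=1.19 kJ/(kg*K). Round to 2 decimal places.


T_ad = T_in + Hc / (m_p * cp)
Denominator = 20.6 * 1.19 = 24.5140
Temperature rise = 44454 / 24.5140 = 1813.41 K
T_ad = 119 + 1813.41 = 1932.41 deg C


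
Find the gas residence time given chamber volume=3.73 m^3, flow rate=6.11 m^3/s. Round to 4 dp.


tau = V / Q_flow
tau = 3.73 / 6.11 = 0.6105 s


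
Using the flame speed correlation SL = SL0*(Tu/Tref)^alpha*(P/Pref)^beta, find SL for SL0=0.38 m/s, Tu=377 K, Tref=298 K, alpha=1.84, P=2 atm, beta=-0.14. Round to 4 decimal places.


SL = SL0 * (Tu/Tref)^alpha * (P/Pref)^beta
T ratio = 377/298 = 1.26510067
(T ratio)^alpha = 1.26510067^1.84 = 1.541382
(P/Pref)^beta = 2^(-0.14) = 0.907519
SL = 0.38 * 1.541382 * 0.907519 = 0.5316 m/s


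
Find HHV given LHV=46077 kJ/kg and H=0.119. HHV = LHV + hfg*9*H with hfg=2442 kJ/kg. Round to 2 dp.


HHV = LHV + hfg * 9 * H
Water addition = 2442 * 9 * 0.119 = 2615.382 kJ/kg
HHV = 46077 + 2615.382 = 48692.38 kJ/kg
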